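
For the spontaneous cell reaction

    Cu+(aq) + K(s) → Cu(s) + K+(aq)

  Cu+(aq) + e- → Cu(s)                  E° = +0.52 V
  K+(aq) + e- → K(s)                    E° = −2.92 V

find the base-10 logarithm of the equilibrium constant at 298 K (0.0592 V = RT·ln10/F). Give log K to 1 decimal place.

The Cu⁺/Cu couple is reduced (cathode); E°cell = +0.52 − (−2.92) = +3.44 V with n = 1.
At equilibrium E = 0, so log K = nE°cell / 0.0592 = (1)(+3.44) / 0.0592 = 58.1.

log K = 58.1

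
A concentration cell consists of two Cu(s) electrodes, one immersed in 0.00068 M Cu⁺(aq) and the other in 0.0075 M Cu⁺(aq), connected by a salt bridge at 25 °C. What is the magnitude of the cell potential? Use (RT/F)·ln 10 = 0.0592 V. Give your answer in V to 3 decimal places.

0.062 V

For a concentration cell E°cell = 0, since both electrodes use the same couple.
The compartment with the higher Cu⁺(aq) concentration (0.0075 M) acts as the cathode; ions are reduced there and produced at the dilute (0.00068 M) anode.
With n = 1, Ecell = −(0.0592/1)·log([dilute]/[conc]) = −(0.0592/1)·log(0.00068/0.0075) = +0.062 V.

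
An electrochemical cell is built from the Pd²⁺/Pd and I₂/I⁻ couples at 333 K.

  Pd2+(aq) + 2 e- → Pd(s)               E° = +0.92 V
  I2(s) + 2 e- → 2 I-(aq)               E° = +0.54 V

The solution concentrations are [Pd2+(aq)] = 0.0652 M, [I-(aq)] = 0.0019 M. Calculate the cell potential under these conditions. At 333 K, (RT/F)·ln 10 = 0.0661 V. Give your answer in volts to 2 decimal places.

+0.16 V

Since E°(Pd²⁺/Pd) > E°(I₂/I⁻), Pd²⁺/Pd serves as the cathode.
E°cell = +0.92 − (+0.54) = +0.38 V, with n = 2 electrons transferred.
The balanced reaction is Pd2+(aq) + 2 I-(aq) → Pd(s) + I2(s), so Q = 1 / ([Pd2+(aq)]·[I-(aq)]^2) = 4.25×10^6 and log Q = 6.628.
By the Nernst equation, E = +0.38 − (0.0661/2)·(6.628) = +0.16 V.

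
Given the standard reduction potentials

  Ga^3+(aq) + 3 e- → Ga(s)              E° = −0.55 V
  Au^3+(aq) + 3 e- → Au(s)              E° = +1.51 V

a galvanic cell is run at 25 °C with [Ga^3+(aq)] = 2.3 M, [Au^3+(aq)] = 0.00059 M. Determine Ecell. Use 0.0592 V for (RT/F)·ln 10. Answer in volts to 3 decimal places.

+1.989 V

Since E°(Au³⁺/Au) > E°(Ga³⁺/Ga), Au³⁺/Au serves as the cathode.
The standard potential is +1.51 − (−0.55) = +2.06 V and the balanced reaction transfers n = 3 electrons.
Balancing gives Au^3+(aq) + Ga(s) → Au(s) + Ga^3+(aq); hence Q = [Ga^3+(aq)] / [Au^3+(aq)] = 3.9×10^3 (log Q = 3.591).
By the Nernst equation, E = +2.06 − (0.0592/3)·(3.591) = +1.989 V.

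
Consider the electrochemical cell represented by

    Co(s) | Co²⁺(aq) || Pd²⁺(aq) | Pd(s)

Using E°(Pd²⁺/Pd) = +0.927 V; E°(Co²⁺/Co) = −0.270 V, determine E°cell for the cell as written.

By convention the left-hand electrode in cell notation is the anode (oxidation) and the right-hand electrode is the cathode (reduction).
E°cell = E°(right) − E°(left) = +0.927 − (−0.270) = +1.197 V.

+1.197 V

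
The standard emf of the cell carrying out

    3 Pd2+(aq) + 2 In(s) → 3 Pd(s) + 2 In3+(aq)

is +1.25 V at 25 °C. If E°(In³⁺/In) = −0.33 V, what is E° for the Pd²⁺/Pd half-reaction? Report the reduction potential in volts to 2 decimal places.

In the reaction as written the Pd²⁺/Pd couple is reduced (cathode) and In³⁺/In is oxidized (anode), so E°cell = E°(Pd²⁺/Pd) − E°(In³⁺/In).
E°(Pd²⁺/Pd) = E°cell + E°(anode) = +1.25 + (−0.33) = +0.92 V.

+0.92 V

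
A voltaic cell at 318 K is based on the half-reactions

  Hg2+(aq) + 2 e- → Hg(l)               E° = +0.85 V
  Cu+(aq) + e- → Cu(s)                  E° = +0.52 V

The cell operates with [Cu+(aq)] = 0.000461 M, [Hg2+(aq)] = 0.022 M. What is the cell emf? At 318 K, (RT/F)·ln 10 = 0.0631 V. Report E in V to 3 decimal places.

+0.488 V

Since E°(Hg²⁺/Hg) > E°(Cu⁺/Cu), Hg²⁺/Hg serves as the cathode.
E°cell = E°cat − E°an = +0.85 − (+0.52) = +0.33 V; n = 2.
Balancing gives Hg2+(aq) + 2 Cu(s) → Hg(l) + 2 Cu+(aq); hence Q = [Cu+(aq)]^2 / [Hg2+(aq)] = 9.66×10^−6 (log Q = −5.015).
E = E° − (0.0631/n)·log Q = +0.33 − (0.0631/2)(−5.015) = +0.488 V.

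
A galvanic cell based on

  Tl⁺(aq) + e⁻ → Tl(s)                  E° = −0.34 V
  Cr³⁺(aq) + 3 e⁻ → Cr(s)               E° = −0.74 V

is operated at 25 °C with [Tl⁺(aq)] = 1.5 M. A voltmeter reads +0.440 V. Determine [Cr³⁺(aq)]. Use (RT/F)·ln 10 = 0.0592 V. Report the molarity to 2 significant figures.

The Tl⁺/Tl couple has the larger reduction potential, so it is the cathode: E°cell = −0.34 − (−0.74) = +0.40 V and n = 3.
Since E = E° − (0.0592/n)·log Q, log Q = n(E° − E)/0.0592 = −2.027.
The balanced reaction is 3 Tl⁺(aq) + Cr(s) → 3 Tl(s) + Cr³⁺(aq), so Q = [Cr³⁺(aq)] / [Tl⁺(aq)]^3.
Solving for the unknown gives log [Cr³⁺(aq)] = −1.499, so [Cr³⁺(aq)] ≈ 0.032 M.

0.032 M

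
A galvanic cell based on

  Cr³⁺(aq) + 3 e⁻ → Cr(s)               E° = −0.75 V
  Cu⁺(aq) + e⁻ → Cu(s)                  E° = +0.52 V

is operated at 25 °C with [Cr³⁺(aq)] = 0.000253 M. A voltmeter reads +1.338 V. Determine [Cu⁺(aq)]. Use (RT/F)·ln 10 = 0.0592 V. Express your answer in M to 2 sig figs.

0.89 M

With Cu⁺/Cu at the cathode and Cr³⁺/Cr at the anode, E°cell = +0.52 − (−0.75) = +1.27 V (n = 3).
From the Nernst equation, log Q = n(E° − E)/0.0592 = 3·(+1.27 − (+1.338))/0.0592 = −3.446.
For 3 Cu⁺(aq) + Cr(s) → 3 Cu(s) + Cr³⁺(aq), the reaction quotient is Q = [Cr³⁺(aq)] / [Cu⁺(aq)]^3.
Substituting the known concentrations and solving, log [Cu⁺(aq)] = −0.050 and [Cu⁺(aq)] = 0.89 M.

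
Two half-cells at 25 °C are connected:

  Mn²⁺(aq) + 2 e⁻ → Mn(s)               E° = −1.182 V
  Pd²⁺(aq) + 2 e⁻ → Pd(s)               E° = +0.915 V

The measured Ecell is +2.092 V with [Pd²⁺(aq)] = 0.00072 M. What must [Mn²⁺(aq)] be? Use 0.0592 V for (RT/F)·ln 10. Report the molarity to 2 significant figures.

The Pd²⁺/Pd couple has the larger reduction potential, so it is the cathode: E°cell = +0.915 − (−1.182) = +2.097 V and n = 2.
From the Nernst equation, log Q = n(E° − E)/0.0592 = 2·(+2.097 − (+2.092))/0.0592 = 0.169.
Balancing electrons gives Pd²⁺(aq) + Mn(s) → Pd(s) + Mn²⁺(aq); thus Q = [Mn²⁺(aq)] / [Pd²⁺(aq)].
Solving for the unknown gives log [Mn²⁺(aq)] = −2.974, so [Mn²⁺(aq)] ≈ 0.0011 M.

0.0011 M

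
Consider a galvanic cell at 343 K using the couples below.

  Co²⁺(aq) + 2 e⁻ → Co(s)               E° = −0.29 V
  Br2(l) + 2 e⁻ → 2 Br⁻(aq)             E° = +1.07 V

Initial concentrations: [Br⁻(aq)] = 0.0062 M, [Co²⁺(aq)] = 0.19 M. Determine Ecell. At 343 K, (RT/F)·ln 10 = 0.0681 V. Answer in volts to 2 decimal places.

+1.53 V

Since E°(Br₂/Br⁻) > E°(Co²⁺/Co), Br₂/Br⁻ serves as the cathode.
E°cell = +1.07 − (−0.29) = +1.36 V, with n = 2 electrons transferred.
The balanced reaction is Br2(l) + Co(s) → 2 Br⁻(aq) + Co²⁺(aq), so Q = [Br⁻(aq)]^2·[Co²⁺(aq)] = 7.3×10^−6 and log Q = −5.136.
E = E° − (0.0681/n)·log Q = +1.36 − (0.0681/2)(−5.136) = +1.53 V.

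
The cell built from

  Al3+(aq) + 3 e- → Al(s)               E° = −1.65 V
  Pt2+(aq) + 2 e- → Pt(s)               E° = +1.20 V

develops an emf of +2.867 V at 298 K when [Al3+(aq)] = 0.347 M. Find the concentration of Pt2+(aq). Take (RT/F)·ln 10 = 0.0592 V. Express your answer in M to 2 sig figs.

With Pt²⁺/Pt at the cathode and Al³⁺/Al at the anode, E°cell = +1.20 − (−1.65) = +2.85 V (n = 6).
Rearranging E = E° − (0.0592/n)·log Q gives log Q = 6(+2.85 − (+2.867))/0.0592 = −1.723.
For 3 Pt2+(aq) + 2 Al(s) → 3 Pt(s) + 2 Al3+(aq), the reaction quotient is Q = [Al3+(aq)]^2 / [Pt2+(aq)]^3.
Solving for the unknown gives log [Pt2+(aq)] = 0.268, so [Pt2+(aq)] ≈ 1.9 M.

1.9 M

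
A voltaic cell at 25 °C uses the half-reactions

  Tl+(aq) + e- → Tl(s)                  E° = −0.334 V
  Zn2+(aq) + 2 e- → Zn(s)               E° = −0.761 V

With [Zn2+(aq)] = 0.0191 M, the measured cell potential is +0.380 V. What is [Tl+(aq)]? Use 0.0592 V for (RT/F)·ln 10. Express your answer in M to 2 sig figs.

0.022 M

With Tl⁺/Tl at the cathode and Zn²⁺/Zn at the anode, E°cell = −0.334 − (−0.761) = +0.427 V (n = 2).
Since E = E° − (0.0592/n)·log Q, log Q = n(E° − E)/0.0592 = 1.588.
For 2 Tl+(aq) + Zn(s) → 2 Tl(s) + Zn2+(aq), the reaction quotient is Q = [Zn2+(aq)] / [Tl+(aq)]^2.
Isolating [Tl+(aq)] in Q = 10^{1.588} yields log [Tl+(aq)] = −1.653, i.e. 0.022 M.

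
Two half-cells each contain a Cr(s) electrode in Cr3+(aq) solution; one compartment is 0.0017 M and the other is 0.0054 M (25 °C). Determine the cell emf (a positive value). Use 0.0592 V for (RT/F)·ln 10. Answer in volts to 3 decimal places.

0.010 V

For a concentration cell E°cell = 0, since both electrodes use the same couple.
The compartment with the higher Cr3+(aq) concentration (0.0054 M) acts as the cathode; ions are reduced there and produced at the dilute (0.0017 M) anode.
With n = 3, Ecell = −(0.0592/3)·log([dilute]/[conc]) = −(0.0592/3)·log(0.0017/0.0054) = +0.010 V.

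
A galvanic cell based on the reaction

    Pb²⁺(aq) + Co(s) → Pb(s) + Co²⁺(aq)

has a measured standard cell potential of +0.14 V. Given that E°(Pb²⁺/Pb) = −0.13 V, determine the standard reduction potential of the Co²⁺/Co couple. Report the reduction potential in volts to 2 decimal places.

−0.27 V

In the reaction as written the Pb²⁺/Pb couple is reduced (cathode) and Co²⁺/Co is oxidized (anode), so E°cell = E°(Pb²⁺/Pb) − E°(Co²⁺/Co).
E°(Co²⁺/Co) = E°(cathode) − E°cell = −0.13 − (+0.14) = −0.27 V.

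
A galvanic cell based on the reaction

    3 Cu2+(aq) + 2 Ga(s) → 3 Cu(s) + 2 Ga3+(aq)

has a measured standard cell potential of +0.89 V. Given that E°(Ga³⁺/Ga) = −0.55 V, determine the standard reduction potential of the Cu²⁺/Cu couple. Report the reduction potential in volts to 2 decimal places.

In the reaction as written the Cu²⁺/Cu couple is reduced (cathode) and Ga³⁺/Ga is oxidized (anode), so E°cell = E°(Cu²⁺/Cu) − E°(Ga³⁺/Ga).
E°(Cu²⁺/Cu) = E°cell + E°(anode) = +0.89 + (−0.55) = +0.34 V.

+0.34 V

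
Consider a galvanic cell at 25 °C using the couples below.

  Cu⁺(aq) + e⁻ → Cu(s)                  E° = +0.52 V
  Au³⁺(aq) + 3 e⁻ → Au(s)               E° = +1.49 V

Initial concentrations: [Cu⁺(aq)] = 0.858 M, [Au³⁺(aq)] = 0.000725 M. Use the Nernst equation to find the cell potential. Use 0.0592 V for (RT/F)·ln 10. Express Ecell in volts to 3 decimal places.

Since E°(Au³⁺/Au) > E°(Cu⁺/Cu), Au³⁺/Au serves as the cathode.
E°cell = E°cat − E°an = +1.49 − (+0.52) = +0.97 V; n = 3.
For the overall reaction Au³⁺(aq) + 3 Cu(s) → Au(s) + 3 Cu⁺(aq), Q = [Cu⁺(aq)]^3 / [Au³⁺(aq)] = 871, giving log Q = 2.940.
Applying E = E° − (RT ln10/nF)·log Q gives +0.97 − (0.0592/3)(2.940) = +0.912 V.

+0.912 V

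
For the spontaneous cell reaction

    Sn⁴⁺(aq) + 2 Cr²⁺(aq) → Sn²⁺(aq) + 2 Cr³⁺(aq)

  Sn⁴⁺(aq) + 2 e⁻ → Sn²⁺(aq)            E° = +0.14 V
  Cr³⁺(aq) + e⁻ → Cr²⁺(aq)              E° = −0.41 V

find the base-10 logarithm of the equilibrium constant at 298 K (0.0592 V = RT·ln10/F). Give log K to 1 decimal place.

log K = 18.6

The Sn⁴⁺/Sn²⁺ couple is reduced (cathode); E°cell = +0.14 − (−0.41) = +0.55 V with n = 2.
At equilibrium E = 0, so log K = nE°cell / 0.0592 = (2)(+0.55) / 0.0592 = 18.6.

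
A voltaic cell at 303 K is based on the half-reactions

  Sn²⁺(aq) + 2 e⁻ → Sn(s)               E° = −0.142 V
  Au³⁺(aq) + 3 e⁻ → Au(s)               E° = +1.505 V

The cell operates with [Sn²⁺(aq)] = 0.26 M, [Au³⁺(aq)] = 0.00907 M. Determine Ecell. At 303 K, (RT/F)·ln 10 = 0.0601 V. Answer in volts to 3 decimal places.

Au³⁺/Au is reduced (cathode, E° = +1.505 V) and Sn²⁺/Sn is oxidized (anode).
E°cell = E°cat − E°an = +1.505 − (−0.142) = +1.647 V; n = 6.
Balancing gives 2 Au³⁺(aq) + 3 Sn(s) → 2 Au(s) + 3 Sn²⁺(aq); hence Q = [Sn²⁺(aq)]^3 / [Au³⁺(aq)]^2 = 214 (log Q = 2.330).
By the Nernst equation, E = +1.647 − (0.0601/6)·(2.330) = +1.624 V.

+1.624 V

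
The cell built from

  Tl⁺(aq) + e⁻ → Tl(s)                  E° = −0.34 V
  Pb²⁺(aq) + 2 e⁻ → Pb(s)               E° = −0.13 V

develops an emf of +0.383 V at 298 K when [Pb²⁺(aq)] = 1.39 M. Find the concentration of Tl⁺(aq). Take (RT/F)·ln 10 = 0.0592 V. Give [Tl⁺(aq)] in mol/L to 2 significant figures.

0.0014 M

The Pb²⁺/Pb couple has the larger reduction potential, so it is the cathode: E°cell = −0.13 − (−0.34) = +0.21 V and n = 2.
Rearranging E = E° − (0.0592/n)·log Q gives log Q = 2(+0.21 − (+0.383))/0.0592 = −5.845.
The balanced reaction is Pb²⁺(aq) + 2 Tl(s) → Pb(s) + 2 Tl⁺(aq), so Q = [Tl⁺(aq)]^2 / [Pb²⁺(aq)].
Substituting the known concentrations and solving, log [Tl⁺(aq)] = −2.851 and [Tl⁺(aq)] = 0.0014 M.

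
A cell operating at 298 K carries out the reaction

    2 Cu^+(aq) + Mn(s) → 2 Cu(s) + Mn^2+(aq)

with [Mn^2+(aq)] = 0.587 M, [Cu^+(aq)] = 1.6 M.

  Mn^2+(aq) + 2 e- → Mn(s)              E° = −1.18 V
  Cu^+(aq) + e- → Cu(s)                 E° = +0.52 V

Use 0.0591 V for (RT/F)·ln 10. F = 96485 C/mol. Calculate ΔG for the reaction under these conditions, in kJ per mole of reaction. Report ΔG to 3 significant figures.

The standard cell potential is +0.52 − (−1.18) = +1.70 V, with n = 2 electrons in the balanced equation.
Q = [Mn^2+(aq)] / [Cu^+(aq)]^2 = 0.229, so log Q = −0.640 and E = +1.70 − (0.0591/2)(−0.640) = +1.7189 V.
ΔG = −nFE = −(2)(96485)(+1.7189) J/mol = −332 kJ/mol.

−332 kJ/mol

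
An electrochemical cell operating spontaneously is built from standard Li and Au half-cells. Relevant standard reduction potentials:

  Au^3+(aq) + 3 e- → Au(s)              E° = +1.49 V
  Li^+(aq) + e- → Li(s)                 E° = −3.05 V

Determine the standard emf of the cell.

+4.54 V

Of the two couples in this cell, the one with the more positive reduction potential is reduced at the cathode: here that is Au³⁺/Au (+1.49 V); Li⁺/Li (−3.05 V) is the anode.
E°cell = E°(cathode) − E°(anode) = +1.49 − (−3.05) = +4.54 V.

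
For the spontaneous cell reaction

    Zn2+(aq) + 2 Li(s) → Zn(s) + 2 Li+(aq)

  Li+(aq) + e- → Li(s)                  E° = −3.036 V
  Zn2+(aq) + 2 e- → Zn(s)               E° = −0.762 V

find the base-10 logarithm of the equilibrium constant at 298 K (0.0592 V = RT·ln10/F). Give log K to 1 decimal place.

log K = 76.8

The Zn²⁺/Zn couple is reduced (cathode); E°cell = −0.762 − (−3.036) = +2.274 V with n = 2.
At equilibrium E = 0, so log K = nE°cell / 0.0592 = (2)(+2.274) / 0.0592 = 76.8.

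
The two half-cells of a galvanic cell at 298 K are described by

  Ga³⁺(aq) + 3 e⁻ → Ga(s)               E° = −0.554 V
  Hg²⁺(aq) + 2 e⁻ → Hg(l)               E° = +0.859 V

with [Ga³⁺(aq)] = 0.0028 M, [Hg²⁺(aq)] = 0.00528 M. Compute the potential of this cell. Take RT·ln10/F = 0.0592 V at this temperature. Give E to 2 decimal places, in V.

The Hg²⁺/Hg couple has the more positive E°, so it is the cathode; Ga³⁺/Ga is the anode.
E°cell = +0.859 − (−0.554) = +1.413 V, with n = 6 electrons transferred.
For the overall reaction 3 Hg²⁺(aq) + 2 Ga(s) → 3 Hg(l) + 2 Ga³⁺(aq), Q = [Ga³⁺(aq)]^2 / [Hg²⁺(aq)]^3 = 53.3, giving log Q = 1.726.
By the Nernst equation, E = +1.413 − (0.0592/6)·(1.726) = +1.40 V.

+1.40 V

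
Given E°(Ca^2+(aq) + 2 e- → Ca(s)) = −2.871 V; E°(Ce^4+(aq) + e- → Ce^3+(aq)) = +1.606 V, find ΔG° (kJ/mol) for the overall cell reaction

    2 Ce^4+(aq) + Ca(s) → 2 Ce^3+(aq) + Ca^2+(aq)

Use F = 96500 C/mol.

In the reaction as written Ce^4+(aq) is reduced, so the Ce⁴⁺/Ce³⁺ couple is the cathode and Ca²⁺/Ca is the anode.
E°cell = +1.606 − (−2.871) = +4.477 V; balancing electrons gives n = 2.
ΔG° = −nFE°cell = −(2)(96500)(+4.477) J/mol = −864 kJ/mol.

−864 kJ/mol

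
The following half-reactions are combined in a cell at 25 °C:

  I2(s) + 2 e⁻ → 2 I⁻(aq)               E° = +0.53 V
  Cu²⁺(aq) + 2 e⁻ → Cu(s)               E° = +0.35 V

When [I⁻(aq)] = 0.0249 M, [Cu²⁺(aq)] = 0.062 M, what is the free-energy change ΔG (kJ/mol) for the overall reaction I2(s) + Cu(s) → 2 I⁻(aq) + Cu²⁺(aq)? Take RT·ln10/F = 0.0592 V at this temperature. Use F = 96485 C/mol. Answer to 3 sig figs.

−60.0 kJ/mol

The standard cell potential is +0.53 − (+0.35) = +0.18 V, with n = 2 electrons in the balanced equation.
Q = [I⁻(aq)]^2·[Cu²⁺(aq)] = 3.84×10^−5, so log Q = −4.415 and E = +0.18 − (0.0592/2)(−4.415) = +0.3107 V.
Then ΔG = −nFE = −2 × 96485 × +0.3107 J/mol = −60.0 kJ/mol.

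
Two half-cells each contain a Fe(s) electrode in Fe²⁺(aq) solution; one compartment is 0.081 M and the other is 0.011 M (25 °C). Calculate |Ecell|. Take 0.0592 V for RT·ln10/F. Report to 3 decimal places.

0.026 V

For a concentration cell E°cell = 0, since both electrodes use the same couple.
The compartment with the higher Fe²⁺(aq) concentration (0.081 M) acts as the cathode; ions are reduced there and produced at the dilute (0.011 M) anode.
With n = 2, Ecell = −(0.0592/2)·log([dilute]/[conc]) = −(0.0592/2)·log(0.011/0.081) = +0.026 V.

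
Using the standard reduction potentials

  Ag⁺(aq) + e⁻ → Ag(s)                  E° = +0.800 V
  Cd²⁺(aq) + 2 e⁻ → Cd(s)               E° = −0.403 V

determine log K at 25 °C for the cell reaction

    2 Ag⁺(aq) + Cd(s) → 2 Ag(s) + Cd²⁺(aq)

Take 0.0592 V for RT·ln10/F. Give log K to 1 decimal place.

log K = 40.6

The Ag⁺/Ag couple is reduced (cathode); E°cell = +0.800 − (−0.403) = +1.203 V with n = 2.
At equilibrium E = 0, so log K = nE°cell / 0.0592 = (2)(+1.203) / 0.0592 = 40.6.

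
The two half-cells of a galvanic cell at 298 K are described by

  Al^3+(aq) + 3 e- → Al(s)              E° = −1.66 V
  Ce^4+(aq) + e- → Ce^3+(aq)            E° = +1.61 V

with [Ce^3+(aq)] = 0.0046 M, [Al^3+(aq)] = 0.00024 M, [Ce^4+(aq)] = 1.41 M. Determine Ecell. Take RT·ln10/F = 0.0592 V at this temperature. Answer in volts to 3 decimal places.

Ce⁴⁺/Ce³⁺ is reduced (cathode, E° = +1.61 V) and Al³⁺/Al is oxidized (anode).
E°cell = E°cat − E°an = +1.61 − (−1.66) = +3.27 V; n = 3.
Balancing gives 3 Ce^4+(aq) + Al(s) → 3 Ce^3+(aq) + Al^3+(aq); hence Q = ([Ce^3+(aq)]^3·[Al^3+(aq)]) / [Ce^4+(aq)]^3 = 8.33×10^−12 (log Q = −11.079).
Applying E = E° − (RT ln10/nF)·log Q gives +3.27 − (0.0592/3)(−11.079) = +3.489 V.

+3.489 V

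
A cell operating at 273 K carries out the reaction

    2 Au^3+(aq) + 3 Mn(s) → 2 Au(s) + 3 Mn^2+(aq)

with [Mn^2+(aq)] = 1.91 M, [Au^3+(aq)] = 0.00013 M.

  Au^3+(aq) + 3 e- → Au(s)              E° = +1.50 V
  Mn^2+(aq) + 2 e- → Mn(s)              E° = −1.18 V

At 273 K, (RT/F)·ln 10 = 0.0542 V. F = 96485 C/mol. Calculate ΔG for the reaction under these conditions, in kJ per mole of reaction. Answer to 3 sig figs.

E°cell = +1.50 − (−1.18) = +2.68 V; the balanced reaction transfers n = 6 electrons.
The reaction quotient is [Mn^2+(aq)]^3 / [Au^3+(aq)]^2 = 4.12×10^8; by Nernst, E = +2.68 − (0.0542/6)(8.615) = +2.6022 V.
Finally ΔG = −nFE = −(6)(96485 C/mol)(+2.6022 V) = −1510 kJ/mol.

−1510 kJ/mol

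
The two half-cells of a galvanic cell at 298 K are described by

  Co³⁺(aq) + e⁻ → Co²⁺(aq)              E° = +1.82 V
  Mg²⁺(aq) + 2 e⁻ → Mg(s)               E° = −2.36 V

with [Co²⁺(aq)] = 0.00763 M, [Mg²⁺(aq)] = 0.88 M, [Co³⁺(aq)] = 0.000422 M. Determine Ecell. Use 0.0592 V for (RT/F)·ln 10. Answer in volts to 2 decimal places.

Since E°(Co³⁺/Co²⁺) > E°(Mg²⁺/Mg), Co³⁺/Co²⁺ serves as the cathode.
The standard potential is +1.82 − (−2.36) = +4.18 V and the balanced reaction transfers n = 2 electrons.
Balancing gives 2 Co³⁺(aq) + Mg(s) → 2 Co²⁺(aq) + Mg²⁺(aq); hence Q = ([Co²⁺(aq)]^2·[Mg²⁺(aq)]) / [Co³⁺(aq)]^2 = 288 (log Q = 2.459).
By the Nernst equation, E = +4.18 − (0.0592/2)·(2.459) = +4.11 V.

+4.11 V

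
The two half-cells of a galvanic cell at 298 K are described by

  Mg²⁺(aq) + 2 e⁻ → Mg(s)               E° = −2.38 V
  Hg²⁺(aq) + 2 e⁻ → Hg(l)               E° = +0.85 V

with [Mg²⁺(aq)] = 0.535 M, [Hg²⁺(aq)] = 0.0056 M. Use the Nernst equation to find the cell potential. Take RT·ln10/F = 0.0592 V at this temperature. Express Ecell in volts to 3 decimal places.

The Hg²⁺/Hg couple has the more positive E°, so it is the cathode; Mg²⁺/Mg is the anode.
E°cell = E°cat − E°an = +0.85 − (−2.38) = +3.23 V; n = 2.
Balancing gives Hg²⁺(aq) + Mg(s) → Hg(l) + Mg²⁺(aq); hence Q = [Mg²⁺(aq)] / [Hg²⁺(aq)] = 95.5 (log Q = 1.980).
E = E° − (0.0592/n)·log Q = +3.23 − (0.0592/2)(1.980) = +3.171 V.

+3.171 V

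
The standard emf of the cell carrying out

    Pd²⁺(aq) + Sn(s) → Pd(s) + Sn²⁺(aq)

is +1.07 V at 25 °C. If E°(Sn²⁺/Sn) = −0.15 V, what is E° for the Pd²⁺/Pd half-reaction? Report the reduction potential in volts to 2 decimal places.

+0.92 V

In the reaction as written the Pd²⁺/Pd couple is reduced (cathode) and Sn²⁺/Sn is oxidized (anode), so E°cell = E°(Pd²⁺/Pd) − E°(Sn²⁺/Sn).
E°(Pd²⁺/Pd) = E°cell + E°(anode) = +1.07 + (−0.15) = +0.92 V.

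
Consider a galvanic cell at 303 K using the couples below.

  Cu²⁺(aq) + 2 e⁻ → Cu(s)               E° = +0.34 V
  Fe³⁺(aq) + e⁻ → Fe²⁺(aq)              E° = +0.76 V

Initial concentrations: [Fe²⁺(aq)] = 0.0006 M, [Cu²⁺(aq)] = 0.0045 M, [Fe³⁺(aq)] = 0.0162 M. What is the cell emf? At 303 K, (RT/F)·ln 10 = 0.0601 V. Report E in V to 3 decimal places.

The Fe³⁺/Fe²⁺ couple has the more positive E°, so it is the cathode; Cu²⁺/Cu is the anode.
E°cell = E°cat − E°an = +0.76 − (+0.34) = +0.42 V; n = 2.
The balanced reaction is 2 Fe³⁺(aq) + Cu(s) → 2 Fe²⁺(aq) + Cu²⁺(aq), so Q = ([Fe²⁺(aq)]^2·[Cu²⁺(aq)]) / [Fe³⁺(aq)]^2 = 6.17×10^−6 and log Q = −5.210.
E = E° − (0.0601/n)·log Q = +0.42 − (0.0601/2)(−5.210) = +0.577 V.

+0.577 V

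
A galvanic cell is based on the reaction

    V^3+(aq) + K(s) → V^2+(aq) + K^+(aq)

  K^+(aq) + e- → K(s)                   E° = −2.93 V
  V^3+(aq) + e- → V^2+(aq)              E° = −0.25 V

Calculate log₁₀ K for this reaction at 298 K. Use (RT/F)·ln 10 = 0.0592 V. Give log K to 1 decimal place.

log K = 45.3

The V³⁺/V²⁺ couple is reduced (cathode); E°cell = −0.25 − (−2.93) = +2.68 V with n = 1.
At equilibrium E = 0, so log K = nE°cell / 0.0592 = (1)(+2.68) / 0.0592 = 45.3.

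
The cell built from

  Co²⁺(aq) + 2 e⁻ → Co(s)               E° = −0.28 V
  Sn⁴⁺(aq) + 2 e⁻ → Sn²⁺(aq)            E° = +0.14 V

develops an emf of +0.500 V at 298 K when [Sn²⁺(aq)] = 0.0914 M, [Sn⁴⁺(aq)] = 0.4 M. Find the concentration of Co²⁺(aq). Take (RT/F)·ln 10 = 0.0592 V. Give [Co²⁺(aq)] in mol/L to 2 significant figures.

Sn⁴⁺/Sn²⁺ is the cathode (higher E°); E°cell = +0.14 − (−0.28) = +0.42 V with n = 2.
Rearranging E = E° − (0.0592/n)·log Q gives log Q = 2(+0.42 − (+0.500))/0.0592 = −2.703.
The balanced reaction is Sn⁴⁺(aq) + Co(s) → Sn²⁺(aq) + Co²⁺(aq), so Q = ([Sn²⁺(aq)]·[Co²⁺(aq)]) / [Sn⁴⁺(aq)].
Solving for the unknown gives log [Co²⁺(aq)] = −2.062, so [Co²⁺(aq)] ≈ 0.0087 M.

0.0087 M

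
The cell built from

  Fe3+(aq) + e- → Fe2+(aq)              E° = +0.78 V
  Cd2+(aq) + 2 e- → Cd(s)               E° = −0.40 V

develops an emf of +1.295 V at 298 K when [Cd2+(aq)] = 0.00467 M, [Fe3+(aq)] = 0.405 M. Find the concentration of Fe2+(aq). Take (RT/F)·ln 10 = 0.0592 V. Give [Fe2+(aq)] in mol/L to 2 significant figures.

The Fe³⁺/Fe²⁺ couple has the larger reduction potential, so it is the cathode: E°cell = +0.78 − (−0.40) = +1.18 V and n = 2.
Since E = E° − (0.0592/n)·log Q, log Q = n(E° − E)/0.0592 = −3.885.
Balancing electrons gives 2 Fe3+(aq) + Cd(s) → 2 Fe2+(aq) + Cd2+(aq); thus Q = ([Fe2+(aq)]^2·[Cd2+(aq)]) / [Fe3+(aq)]^2.
Substituting the known concentrations and solving, log [Fe2+(aq)] = −1.170 and [Fe2+(aq)] = 0.068 M.

0.068 M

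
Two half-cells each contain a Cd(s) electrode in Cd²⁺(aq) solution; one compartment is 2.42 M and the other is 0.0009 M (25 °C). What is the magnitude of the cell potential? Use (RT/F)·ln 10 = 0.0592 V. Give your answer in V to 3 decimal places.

For a concentration cell E°cell = 0, since both electrodes use the same couple.
The compartment with the higher Cd²⁺(aq) concentration (2.42 M) acts as the cathode; ions are reduced there and produced at the dilute (0.0009 M) anode.
With n = 2, Ecell = −(0.0592/2)·log([dilute]/[conc]) = −(0.0592/2)·log(0.0009/2.42) = +0.102 V.

0.102 V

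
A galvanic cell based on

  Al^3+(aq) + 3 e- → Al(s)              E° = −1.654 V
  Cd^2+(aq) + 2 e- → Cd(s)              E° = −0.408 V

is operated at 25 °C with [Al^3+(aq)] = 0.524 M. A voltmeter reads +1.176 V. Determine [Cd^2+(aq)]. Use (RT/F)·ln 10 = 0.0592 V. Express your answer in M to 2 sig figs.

0.0028 M

With Cd²⁺/Cd at the cathode and Al³⁺/Al at the anode, E°cell = −0.408 − (−1.654) = +1.246 V (n = 6).
Since E = E° − (0.0592/n)·log Q, log Q = n(E° − E)/0.0592 = 7.095.
For 3 Cd^2+(aq) + 2 Al(s) → 3 Cd(s) + 2 Al^3+(aq), the reaction quotient is Q = [Al^3+(aq)]^2 / [Cd^2+(aq)]^3.
Substituting the known concentrations and solving, log [Cd^2+(aq)] = −2.552 and [Cd^2+(aq)] = 0.0028 M.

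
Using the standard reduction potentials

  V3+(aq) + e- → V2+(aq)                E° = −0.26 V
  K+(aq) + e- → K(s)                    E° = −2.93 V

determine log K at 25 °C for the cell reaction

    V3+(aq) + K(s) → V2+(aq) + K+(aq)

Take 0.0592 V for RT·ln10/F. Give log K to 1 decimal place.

The V³⁺/V²⁺ couple is reduced (cathode); E°cell = −0.26 − (−2.93) = +2.67 V with n = 1.
At equilibrium E = 0, so log K = nE°cell / 0.0592 = (1)(+2.67) / 0.0592 = 45.1.

log K = 45.1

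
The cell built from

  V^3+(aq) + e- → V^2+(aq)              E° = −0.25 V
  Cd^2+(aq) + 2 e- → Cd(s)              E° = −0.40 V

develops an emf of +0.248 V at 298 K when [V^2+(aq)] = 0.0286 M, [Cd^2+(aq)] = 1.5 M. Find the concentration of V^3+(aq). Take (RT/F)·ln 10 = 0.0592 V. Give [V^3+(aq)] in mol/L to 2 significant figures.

1.6 M

With V³⁺/V²⁺ at the cathode and Cd²⁺/Cd at the anode, E°cell = −0.25 − (−0.40) = +0.15 V (n = 2).
From the Nernst equation, log Q = n(E° − E)/0.0592 = 2·(+0.15 − (+0.248))/0.0592 = −3.311.
Balancing electrons gives 2 V^3+(aq) + Cd(s) → 2 V^2+(aq) + Cd^2+(aq); thus Q = ([V^2+(aq)]^2·[Cd^2+(aq)]) / [V^3+(aq)]^2.
Solving for the unknown gives log [V^3+(aq)] = 0.200, so [V^3+(aq)] ≈ 1.6 M.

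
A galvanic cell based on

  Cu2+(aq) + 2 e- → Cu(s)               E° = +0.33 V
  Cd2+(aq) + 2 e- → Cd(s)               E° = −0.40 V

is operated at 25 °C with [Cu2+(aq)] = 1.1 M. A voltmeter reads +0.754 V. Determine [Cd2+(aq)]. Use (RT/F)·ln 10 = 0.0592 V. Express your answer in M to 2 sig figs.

Cu²⁺/Cu is the cathode (higher E°); E°cell = +0.33 − (−0.40) = +0.73 V with n = 2.
Since E = E° − (0.0592/n)·log Q, log Q = n(E° − E)/0.0592 = −0.811.
For Cu2+(aq) + Cd(s) → Cu(s) + Cd2+(aq), the reaction quotient is Q = [Cd2+(aq)] / [Cu2+(aq)].
Isolating [Cd2+(aq)] in Q = 10^{−0.811} yields log [Cd2+(aq)] = −0.770, i.e. 0.17 M.

0.17 M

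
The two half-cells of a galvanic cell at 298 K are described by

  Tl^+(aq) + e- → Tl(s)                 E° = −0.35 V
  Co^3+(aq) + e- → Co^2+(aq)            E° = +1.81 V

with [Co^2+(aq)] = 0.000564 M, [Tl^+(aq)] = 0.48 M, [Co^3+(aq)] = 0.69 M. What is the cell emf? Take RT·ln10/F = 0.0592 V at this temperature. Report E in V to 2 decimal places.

+2.36 V

Since E°(Co³⁺/Co²⁺) > E°(Tl⁺/Tl), Co³⁺/Co²⁺ serves as the cathode.
E°cell = +1.81 − (−0.35) = +2.16 V, with n = 1 electron transferred.
Balancing gives Co^3+(aq) + Tl(s) → Co^2+(aq) + Tl^+(aq); hence Q = ([Co^2+(aq)]·[Tl^+(aq)]) / [Co^3+(aq)] = 0.000392 (log Q = −3.406).
E = E° − (0.0592/n)·log Q = +2.16 − (0.0592/1)(−3.406) = +2.36 V.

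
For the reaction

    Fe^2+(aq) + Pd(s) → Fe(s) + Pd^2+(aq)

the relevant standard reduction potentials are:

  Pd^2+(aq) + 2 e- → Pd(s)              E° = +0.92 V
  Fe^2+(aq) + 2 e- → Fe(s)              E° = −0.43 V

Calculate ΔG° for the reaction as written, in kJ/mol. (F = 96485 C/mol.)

+261 kJ/mol

In the reaction as written Fe^2+(aq) is reduced, so the Fe²⁺/Fe couple is the cathode and Pd²⁺/Pd is the anode.
E°cell = −0.43 − (+0.92) = −1.35 V; balancing electrons gives n = 2.
ΔG° = −nFE°cell = −(2)(96485)(−1.35) J/mol = +261 kJ/mol.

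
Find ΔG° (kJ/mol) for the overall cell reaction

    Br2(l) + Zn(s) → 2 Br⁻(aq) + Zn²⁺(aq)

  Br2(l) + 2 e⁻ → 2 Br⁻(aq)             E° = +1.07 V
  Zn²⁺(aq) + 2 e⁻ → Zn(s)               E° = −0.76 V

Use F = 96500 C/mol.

In the reaction as written Br2(l) is reduced, so the Br₂/Br⁻ couple is the cathode and Zn²⁺/Zn is the anode.
E°cell = +1.07 − (−0.76) = +1.83 V; balancing electrons gives n = 2.
ΔG° = −nFE°cell = −(2)(96500)(+1.83) J/mol = −353 kJ/mol.

−353 kJ/mol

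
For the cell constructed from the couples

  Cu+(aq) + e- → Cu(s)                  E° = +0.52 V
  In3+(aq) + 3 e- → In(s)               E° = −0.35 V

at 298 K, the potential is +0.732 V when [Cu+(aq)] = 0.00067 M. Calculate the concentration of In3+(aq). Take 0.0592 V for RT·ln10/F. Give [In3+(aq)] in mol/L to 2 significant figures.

The Cu⁺/Cu couple has the larger reduction potential, so it is the cathode: E°cell = +0.52 − (−0.35) = +0.87 V and n = 3.
Rearranging E = E° − (0.0592/n)·log Q gives log Q = 3(+0.87 − (+0.732))/0.0592 = 6.993.
The balanced reaction is 3 Cu+(aq) + In(s) → 3 Cu(s) + In3+(aq), so Q = [In3+(aq)] / [Cu+(aq)]^3.
Isolating [In3+(aq)] in Q = 10^{6.993} yields log [In3+(aq)] = −2.529, i.e. 0.0030 M.

0.0030 M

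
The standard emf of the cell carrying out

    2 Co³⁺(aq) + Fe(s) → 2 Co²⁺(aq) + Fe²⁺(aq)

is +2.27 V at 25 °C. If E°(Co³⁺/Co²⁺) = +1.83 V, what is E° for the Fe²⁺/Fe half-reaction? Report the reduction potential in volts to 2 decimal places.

−0.44 V

In the reaction as written the Co³⁺/Co²⁺ couple is reduced (cathode) and Fe²⁺/Fe is oxidized (anode), so E°cell = E°(Co³⁺/Co²⁺) − E°(Fe²⁺/Fe).
E°(Fe²⁺/Fe) = E°(cathode) − E°cell = +1.83 − (+2.27) = −0.44 V.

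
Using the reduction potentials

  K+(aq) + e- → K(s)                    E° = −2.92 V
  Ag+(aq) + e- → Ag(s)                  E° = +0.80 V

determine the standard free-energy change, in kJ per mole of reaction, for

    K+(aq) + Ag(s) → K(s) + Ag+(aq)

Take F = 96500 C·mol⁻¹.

+359 kJ/mol

In the reaction as written K+(aq) is reduced, so the K⁺/K couple is the cathode and Ag⁺/Ag is the anode.
E°cell = −2.92 − (+0.80) = −3.72 V; balancing electrons gives n = 1.
ΔG° = −nFE°cell = −(1)(96500)(−3.72) J/mol = +359 kJ/mol.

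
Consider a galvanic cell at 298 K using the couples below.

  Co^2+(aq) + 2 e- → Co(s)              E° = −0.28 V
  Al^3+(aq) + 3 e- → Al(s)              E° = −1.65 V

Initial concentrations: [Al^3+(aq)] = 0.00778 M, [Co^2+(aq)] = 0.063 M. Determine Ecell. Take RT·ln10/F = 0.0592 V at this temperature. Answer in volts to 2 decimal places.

The Co²⁺/Co couple has the more positive E°, so it is the cathode; Al³⁺/Al is the anode.
E°cell = E°cat − E°an = −0.28 − (−1.65) = +1.37 V; n = 6.
The balanced reaction is 3 Co^2+(aq) + 2 Al(s) → 3 Co(s) + 2 Al^3+(aq), so Q = [Al^3+(aq)]^2 / [Co^2+(aq)]^3 = 0.242 and log Q = −0.616.
Applying E = E° − (RT ln10/nF)·log Q gives +1.37 − (0.0592/6)(−0.616) = +1.38 V.

+1.38 V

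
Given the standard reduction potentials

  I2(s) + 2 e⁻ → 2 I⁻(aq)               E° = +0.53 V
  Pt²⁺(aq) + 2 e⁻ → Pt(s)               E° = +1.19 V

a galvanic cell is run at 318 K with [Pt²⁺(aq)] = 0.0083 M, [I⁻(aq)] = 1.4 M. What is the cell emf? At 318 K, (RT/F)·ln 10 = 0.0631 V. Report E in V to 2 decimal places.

Since E°(Pt²⁺/Pt) > E°(I₂/I⁻), Pt²⁺/Pt serves as the cathode.
E°cell = +1.19 − (+0.53) = +0.66 V, with n = 2 electrons transferred.
The balanced reaction is Pt²⁺(aq) + 2 I⁻(aq) → Pt(s) + I2(s), so Q = 1 / ([Pt²⁺(aq)]·[I⁻(aq)]^2) = 61.5 and log Q = 1.789.
E = E° − (0.0631/n)·log Q = +0.66 − (0.0631/2)(1.789) = +0.60 V.

+0.60 V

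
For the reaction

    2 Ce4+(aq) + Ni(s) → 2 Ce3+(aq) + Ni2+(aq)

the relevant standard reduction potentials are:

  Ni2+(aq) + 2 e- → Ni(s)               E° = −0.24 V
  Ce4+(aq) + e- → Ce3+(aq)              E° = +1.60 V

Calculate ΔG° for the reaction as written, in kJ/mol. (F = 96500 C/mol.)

In the reaction as written Ce4+(aq) is reduced, so the Ce⁴⁺/Ce³⁺ couple is the cathode and Ni²⁺/Ni is the anode.
E°cell = +1.60 − (−0.24) = +1.84 V; balancing electrons gives n = 2.
ΔG° = −nFE°cell = −(2)(96500)(+1.84) J/mol = −355 kJ/mol.

−355 kJ/mol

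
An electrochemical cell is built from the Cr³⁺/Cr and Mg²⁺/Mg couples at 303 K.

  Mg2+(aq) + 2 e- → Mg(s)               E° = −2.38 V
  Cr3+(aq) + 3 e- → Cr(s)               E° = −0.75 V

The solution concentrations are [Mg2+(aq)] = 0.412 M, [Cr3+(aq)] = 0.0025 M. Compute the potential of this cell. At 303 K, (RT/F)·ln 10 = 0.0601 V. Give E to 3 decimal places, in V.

The Cr³⁺/Cr couple has the more positive E°, so it is the cathode; Mg²⁺/Mg is the anode.
E°cell = E°cat − E°an = −0.75 − (−2.38) = +1.63 V; n = 6.
The balanced reaction is 2 Cr3+(aq) + 3 Mg(s) → 2 Cr(s) + 3 Mg2+(aq), so Q = [Mg2+(aq)]^3 / [Cr3+(aq)]^2 = 1.12×10^4 and log Q = 4.049.
Applying E = E° − (RT ln10/nF)·log Q gives +1.63 − (0.0601/6)(4.049) = +1.589 V.

+1.589 V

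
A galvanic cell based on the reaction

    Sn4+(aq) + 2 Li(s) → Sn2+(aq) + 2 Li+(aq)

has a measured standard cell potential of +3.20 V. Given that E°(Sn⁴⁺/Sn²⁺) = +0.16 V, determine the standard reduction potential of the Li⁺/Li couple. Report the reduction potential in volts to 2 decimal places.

In the reaction as written the Sn⁴⁺/Sn²⁺ couple is reduced (cathode) and Li⁺/Li is oxidized (anode), so E°cell = E°(Sn⁴⁺/Sn²⁺) − E°(Li⁺/Li).
E°(Li⁺/Li) = E°(cathode) − E°cell = +0.16 − (+3.20) = −3.04 V.

−3.04 V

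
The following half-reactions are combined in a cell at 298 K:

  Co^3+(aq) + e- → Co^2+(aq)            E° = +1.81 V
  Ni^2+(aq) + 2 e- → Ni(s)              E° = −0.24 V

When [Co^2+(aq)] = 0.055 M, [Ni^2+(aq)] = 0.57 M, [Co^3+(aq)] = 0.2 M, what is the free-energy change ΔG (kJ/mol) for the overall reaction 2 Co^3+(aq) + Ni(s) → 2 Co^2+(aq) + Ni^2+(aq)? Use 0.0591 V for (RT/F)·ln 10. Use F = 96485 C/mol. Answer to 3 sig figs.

The standard cell potential is +1.81 − (−0.24) = +2.05 V, with n = 2 electrons in the balanced equation.
Here Q = ([Co^2+(aq)]^2·[Ni^2+(aq)]) / [Co^3+(aq)]^2 = 0.0431 (log Q = −1.365), giving E = +2.05 − (0.0591/2)·(−1.365) = +2.0903 V.
Finally ΔG = −nFE = −(2)(96485 C/mol)(+2.0903 V) = −403 kJ/mol.

−403 kJ/mol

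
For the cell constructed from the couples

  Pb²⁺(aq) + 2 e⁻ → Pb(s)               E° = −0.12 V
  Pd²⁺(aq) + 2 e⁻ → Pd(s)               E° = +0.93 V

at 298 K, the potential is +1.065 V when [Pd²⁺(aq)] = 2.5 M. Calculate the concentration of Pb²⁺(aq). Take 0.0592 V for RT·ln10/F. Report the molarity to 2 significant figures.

0.78 M

The Pd²⁺/Pd couple has the larger reduction potential, so it is the cathode: E°cell = +0.93 − (−0.12) = +1.05 V and n = 2.
From the Nernst equation, log Q = n(E° − E)/0.0592 = 2·(+1.05 − (+1.065))/0.0592 = −0.507.
The balanced reaction is Pd²⁺(aq) + Pb(s) → Pd(s) + Pb²⁺(aq), so Q = [Pb²⁺(aq)] / [Pd²⁺(aq)].
Isolating [Pb²⁺(aq)] in Q = 10^{−0.507} yields log [Pb²⁺(aq)] = −0.109, i.e. 0.78 M.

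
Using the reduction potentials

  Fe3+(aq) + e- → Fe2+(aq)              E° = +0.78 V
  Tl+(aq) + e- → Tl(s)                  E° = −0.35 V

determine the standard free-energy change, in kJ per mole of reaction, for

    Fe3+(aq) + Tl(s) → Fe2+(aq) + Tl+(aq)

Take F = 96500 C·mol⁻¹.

In the reaction as written Fe3+(aq) is reduced, so the Fe³⁺/Fe²⁺ couple is the cathode and Tl⁺/Tl is the anode.
E°cell = +0.78 − (−0.35) = +1.13 V; balancing electrons gives n = 1.
ΔG° = −nFE°cell = −(1)(96500)(+1.13) J/mol = −109 kJ/mol.

−109 kJ/mol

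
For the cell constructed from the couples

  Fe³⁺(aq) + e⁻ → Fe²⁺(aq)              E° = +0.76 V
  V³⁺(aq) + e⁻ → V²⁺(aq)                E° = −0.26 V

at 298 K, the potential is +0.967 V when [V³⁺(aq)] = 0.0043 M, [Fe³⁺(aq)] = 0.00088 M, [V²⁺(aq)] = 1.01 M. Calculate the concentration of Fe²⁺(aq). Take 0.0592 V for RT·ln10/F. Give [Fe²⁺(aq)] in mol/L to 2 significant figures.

1.6 M

Fe³⁺/Fe²⁺ is the cathode (higher E°); E°cell = +0.76 − (−0.26) = +1.02 V with n = 1.
Rearranging E = E° − (0.0592/n)·log Q gives log Q = 1(+1.02 − (+0.967))/0.0592 = 0.895.
Balancing electrons gives Fe³⁺(aq) + V²⁺(aq) → Fe²⁺(aq) + V³⁺(aq); thus Q = ([Fe²⁺(aq)]·[V³⁺(aq)]) / ([Fe³⁺(aq)]·[V²⁺(aq)]).
Solving for the unknown gives log [Fe²⁺(aq)] = 0.210, so [Fe²⁺(aq)] ≈ 1.6 M.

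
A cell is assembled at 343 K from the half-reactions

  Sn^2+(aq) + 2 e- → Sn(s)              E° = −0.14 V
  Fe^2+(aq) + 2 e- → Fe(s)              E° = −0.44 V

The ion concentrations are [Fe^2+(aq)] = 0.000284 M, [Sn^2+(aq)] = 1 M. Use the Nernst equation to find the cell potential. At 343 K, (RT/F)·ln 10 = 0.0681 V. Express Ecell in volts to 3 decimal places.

+0.421 V

The Sn²⁺/Sn couple has the more positive E°, so it is the cathode; Fe²⁺/Fe is the anode.
E°cell = E°cat − E°an = −0.14 − (−0.44) = +0.30 V; n = 2.
Balancing gives Sn^2+(aq) + Fe(s) → Sn(s) + Fe^2+(aq); hence Q = [Fe^2+(aq)] / [Sn^2+(aq)] = 0.000284 (log Q = −3.547).
E = E° − (0.0681/n)·log Q = +0.30 − (0.0681/2)(−3.547) = +0.421 V.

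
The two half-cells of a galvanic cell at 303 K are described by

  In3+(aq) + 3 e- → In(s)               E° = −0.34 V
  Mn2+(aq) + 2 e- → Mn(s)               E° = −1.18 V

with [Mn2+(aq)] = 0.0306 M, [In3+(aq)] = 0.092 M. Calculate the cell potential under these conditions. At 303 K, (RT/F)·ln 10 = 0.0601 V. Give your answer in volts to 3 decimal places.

+0.865 V

Since E°(In³⁺/In) > E°(Mn²⁺/Mn), In³⁺/In serves as the cathode.
The standard potential is −0.34 − (−1.18) = +0.84 V and the balanced reaction transfers n = 6 electrons.
For the overall reaction 2 In3+(aq) + 3 Mn(s) → 2 In(s) + 3 Mn2+(aq), Q = [Mn2+(aq)]^3 / [In3+(aq)]^2 = 0.00339, giving log Q = −2.470.
E = E° − (0.0601/n)·log Q = +0.84 − (0.0601/6)(−2.470) = +0.865 V.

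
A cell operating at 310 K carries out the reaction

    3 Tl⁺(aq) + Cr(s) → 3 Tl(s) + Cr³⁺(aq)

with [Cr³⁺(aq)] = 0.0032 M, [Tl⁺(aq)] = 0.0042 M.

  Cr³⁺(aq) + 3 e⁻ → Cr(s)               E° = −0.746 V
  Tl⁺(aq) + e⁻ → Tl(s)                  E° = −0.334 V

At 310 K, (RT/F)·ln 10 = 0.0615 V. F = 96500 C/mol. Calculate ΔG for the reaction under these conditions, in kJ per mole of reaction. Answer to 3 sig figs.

With Tl⁺/Tl reduced at the cathode, E°cell = −0.334 − (−0.746) = +0.412 V and n = 3.
Here Q = [Cr³⁺(aq)] / [Tl⁺(aq)]^3 = 4.32×10^4 (log Q = 4.635), giving E = +0.412 − (0.0615/3)·(4.635) = +0.3170 V.
ΔG = −nFE = −(3)(96500)(+0.3170) J/mol = −91.8 kJ/mol.

−91.8 kJ/mol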